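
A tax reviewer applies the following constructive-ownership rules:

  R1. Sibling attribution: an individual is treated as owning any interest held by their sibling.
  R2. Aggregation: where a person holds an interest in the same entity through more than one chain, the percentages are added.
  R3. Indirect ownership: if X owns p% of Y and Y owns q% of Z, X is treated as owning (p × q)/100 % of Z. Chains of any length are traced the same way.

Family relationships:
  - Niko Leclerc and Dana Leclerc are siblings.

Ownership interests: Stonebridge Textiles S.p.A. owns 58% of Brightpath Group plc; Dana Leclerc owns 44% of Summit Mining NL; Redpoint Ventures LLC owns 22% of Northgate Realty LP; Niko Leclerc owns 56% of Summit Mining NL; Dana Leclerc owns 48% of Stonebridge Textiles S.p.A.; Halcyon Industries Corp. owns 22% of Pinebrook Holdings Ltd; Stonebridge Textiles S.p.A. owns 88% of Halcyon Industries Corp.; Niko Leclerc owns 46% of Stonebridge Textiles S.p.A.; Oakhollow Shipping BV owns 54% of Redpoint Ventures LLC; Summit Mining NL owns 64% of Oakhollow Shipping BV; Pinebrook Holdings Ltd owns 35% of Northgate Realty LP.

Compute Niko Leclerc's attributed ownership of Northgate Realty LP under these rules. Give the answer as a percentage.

13.97264%

By sibling attribution (R1), Niko Leclerc is treated as also owning Dana Leclerc's interest in Summit Mining NL, giving 56% + 44% = 100%.
By sibling attribution (R1), Niko Leclerc is treated as also owning Dana Leclerc's interest in Stonebridge Textiles S.p.A, giving 46% + 48% = 94%.
Chain via Summit Mining NL → Oakhollow Shipping BV → Redpoint Ventures LLC (R3): 100% × 64% × 54% × 22% = 7.6032% of Northgate Realty LP.
Chain via Stonebridge Textiles S.p.A. → Halcyon Industries Corp. → Pinebrook Holdings Ltd (R3): 94% × 88% × 22% × 35% = 6.36944% of Northgate Realty LP.
Aggregating (R2): 7.6032% + 6.36944% = 13.97264%.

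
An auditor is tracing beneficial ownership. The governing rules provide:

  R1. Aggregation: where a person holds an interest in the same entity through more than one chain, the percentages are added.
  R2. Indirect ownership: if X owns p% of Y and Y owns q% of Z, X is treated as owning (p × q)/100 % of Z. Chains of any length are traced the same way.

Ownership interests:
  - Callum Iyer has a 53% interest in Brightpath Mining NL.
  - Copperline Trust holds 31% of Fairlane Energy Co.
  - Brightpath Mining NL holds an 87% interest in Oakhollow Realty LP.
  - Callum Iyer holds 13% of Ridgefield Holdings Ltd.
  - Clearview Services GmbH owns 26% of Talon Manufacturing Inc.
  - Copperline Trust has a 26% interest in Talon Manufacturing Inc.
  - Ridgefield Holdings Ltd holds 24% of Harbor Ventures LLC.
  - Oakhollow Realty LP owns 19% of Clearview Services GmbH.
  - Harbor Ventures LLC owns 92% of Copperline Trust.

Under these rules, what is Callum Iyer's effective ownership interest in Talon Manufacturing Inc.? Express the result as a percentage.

Chain via Brightpath Mining NL → Oakhollow Realty LP → Clearview Services GmbH (R2): 53% × 87% × 19% × 26% = 2.277834% of Talon Manufacturing Inc.
Chain via Ridgefield Holdings Ltd → Harbor Ventures LLC → Copperline Trust (R2): 13% × 24% × 92% × 26% = 0.746304% of Talon Manufacturing Inc.
Aggregating (R1): 2.277834% + 0.746304% = 3.024138%.

3.024138%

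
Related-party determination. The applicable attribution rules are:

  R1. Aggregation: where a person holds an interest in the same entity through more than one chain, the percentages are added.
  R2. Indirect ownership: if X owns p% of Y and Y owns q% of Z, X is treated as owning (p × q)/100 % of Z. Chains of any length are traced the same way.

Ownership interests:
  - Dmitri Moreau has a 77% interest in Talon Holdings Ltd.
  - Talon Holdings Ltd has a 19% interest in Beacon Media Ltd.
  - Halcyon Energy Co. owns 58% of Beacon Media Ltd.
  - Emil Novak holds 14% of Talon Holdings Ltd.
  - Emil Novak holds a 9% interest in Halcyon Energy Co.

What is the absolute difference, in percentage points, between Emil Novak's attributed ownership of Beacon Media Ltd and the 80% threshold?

Chain via Talon Holdings Ltd (R2): 14% × 19% = 2.66% of Beacon Media Ltd.
Chain via Halcyon Energy Co. (R2): 9% × 58% = 5.22% of Beacon Media Ltd.
Aggregating (R1): 2.66% + 5.22% = 7.88%.
7.88% falls short of the 80% threshold by 72.12 percentage points.

72.12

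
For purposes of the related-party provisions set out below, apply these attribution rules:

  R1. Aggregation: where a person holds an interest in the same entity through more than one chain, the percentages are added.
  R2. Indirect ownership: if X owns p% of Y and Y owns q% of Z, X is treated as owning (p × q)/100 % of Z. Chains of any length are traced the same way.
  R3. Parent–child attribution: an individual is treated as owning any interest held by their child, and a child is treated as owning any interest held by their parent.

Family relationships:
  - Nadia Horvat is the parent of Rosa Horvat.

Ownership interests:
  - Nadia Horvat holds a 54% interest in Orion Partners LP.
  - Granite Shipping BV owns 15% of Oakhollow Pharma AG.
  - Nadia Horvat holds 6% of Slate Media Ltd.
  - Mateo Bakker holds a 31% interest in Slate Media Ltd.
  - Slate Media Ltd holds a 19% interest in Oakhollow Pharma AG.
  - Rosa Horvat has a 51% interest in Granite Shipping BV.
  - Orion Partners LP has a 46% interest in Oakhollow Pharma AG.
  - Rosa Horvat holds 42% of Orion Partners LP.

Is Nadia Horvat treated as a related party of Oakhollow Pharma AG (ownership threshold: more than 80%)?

No

By parent–child attribution (R3), Nadia Horvat is treated as also owning Rosa Horvat's interest in Orion Partners LP, giving 54% + 42% = 96%.
By parent–child attribution (R3), Nadia Horvat is treated as owning Rosa Horvat's 51% interest in Granite Shipping BV.
Chain via Slate Media Ltd (R2): 6% × 19% = 1.14% of Oakhollow Pharma AG.
Chain via Orion Partners LP (R2): 96% × 46% = 44.16% of Oakhollow Pharma AG.
Chain via Granite Shipping BV (R2): 51% × 15% = 7.65% of Oakhollow Pharma AG.
Aggregating (R1): 1.14% + 44.16% + 7.65% = 52.95%.
52.95% does not exceed the 80% threshold, so Nadia is not a related party to Oakhollow Pharma AG.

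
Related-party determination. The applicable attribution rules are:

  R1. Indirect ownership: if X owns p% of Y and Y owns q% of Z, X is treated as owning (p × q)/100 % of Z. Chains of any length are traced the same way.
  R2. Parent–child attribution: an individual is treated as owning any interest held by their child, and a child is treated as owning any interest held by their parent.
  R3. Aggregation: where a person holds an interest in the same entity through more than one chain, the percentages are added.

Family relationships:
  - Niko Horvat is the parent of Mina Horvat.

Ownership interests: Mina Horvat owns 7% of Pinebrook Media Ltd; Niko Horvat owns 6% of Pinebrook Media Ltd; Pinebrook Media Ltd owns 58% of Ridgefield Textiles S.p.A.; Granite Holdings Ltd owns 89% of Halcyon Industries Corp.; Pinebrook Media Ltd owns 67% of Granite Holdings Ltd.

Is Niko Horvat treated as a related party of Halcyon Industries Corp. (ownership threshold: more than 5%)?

By parent–child attribution (R2), Niko Horvat is treated as also owning Mina Horvat's interest in Pinebrook Media Ltd, giving 6% + 7% = 13%.
Chain via Pinebrook Media Ltd → Granite Holdings Ltd (R1): 13% × 67% × 89% = 7.7519% of Halcyon Industries Corp.
7.7519% exceeds the 5% threshold, so Niko is a related party to Halcyon Industries Corp.

Yes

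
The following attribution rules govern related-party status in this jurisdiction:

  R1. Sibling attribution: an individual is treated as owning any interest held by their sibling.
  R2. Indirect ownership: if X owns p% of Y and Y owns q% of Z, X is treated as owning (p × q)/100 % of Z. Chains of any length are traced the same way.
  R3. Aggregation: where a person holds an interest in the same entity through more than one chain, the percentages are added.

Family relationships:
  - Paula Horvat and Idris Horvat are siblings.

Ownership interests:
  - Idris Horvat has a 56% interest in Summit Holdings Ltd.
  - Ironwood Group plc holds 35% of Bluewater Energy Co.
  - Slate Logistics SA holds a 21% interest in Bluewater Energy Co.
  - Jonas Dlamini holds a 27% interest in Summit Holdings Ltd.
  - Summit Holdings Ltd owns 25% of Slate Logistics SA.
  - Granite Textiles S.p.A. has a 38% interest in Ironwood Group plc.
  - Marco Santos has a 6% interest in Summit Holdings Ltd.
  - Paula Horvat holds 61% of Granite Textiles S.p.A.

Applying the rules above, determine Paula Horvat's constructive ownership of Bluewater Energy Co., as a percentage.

By sibling attribution (R1), Paula Horvat is treated as owning Idris Horvat's 56% interest in Summit Holdings Ltd.
Chain via Granite Textiles S.p.A. → Ironwood Group plc (R2): 61% × 38% × 35% = 8.113% of Bluewater Energy Co.
Chain via Summit Holdings Ltd → Slate Logistics SA (R2): 56% × 25% × 21% = 2.94% of Bluewater Energy Co.
Aggregating (R3): 8.113% + 2.94% = 11.053%.

11.053%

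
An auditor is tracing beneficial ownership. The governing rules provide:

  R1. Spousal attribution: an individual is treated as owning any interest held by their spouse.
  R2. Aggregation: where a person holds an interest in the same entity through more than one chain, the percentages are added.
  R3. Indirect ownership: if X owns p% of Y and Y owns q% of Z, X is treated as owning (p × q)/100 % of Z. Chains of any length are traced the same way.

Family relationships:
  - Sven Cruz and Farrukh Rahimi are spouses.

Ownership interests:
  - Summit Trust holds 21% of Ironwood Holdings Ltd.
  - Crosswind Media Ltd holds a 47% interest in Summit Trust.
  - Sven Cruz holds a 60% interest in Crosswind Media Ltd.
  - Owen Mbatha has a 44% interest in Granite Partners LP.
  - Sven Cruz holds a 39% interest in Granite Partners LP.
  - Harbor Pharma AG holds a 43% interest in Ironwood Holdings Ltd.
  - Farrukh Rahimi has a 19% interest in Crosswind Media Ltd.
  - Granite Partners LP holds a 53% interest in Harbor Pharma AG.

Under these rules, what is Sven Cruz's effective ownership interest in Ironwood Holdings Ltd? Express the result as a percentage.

16.6854%

By spousal attribution (R1), Sven Cruz is treated as also owning Farrukh Rahimi's interest in Crosswind Media Ltd, giving 60% + 19% = 79%.
Chain via Crosswind Media Ltd → Summit Trust (R3): 79% × 47% × 21% = 7.7973% of Ironwood Holdings Ltd.
Chain via Granite Partners LP → Harbor Pharma AG (R3): 39% × 53% × 43% = 8.8881% of Ironwood Holdings Ltd.
Aggregating (R2): 7.7973% + 8.8881% = 16.6854%.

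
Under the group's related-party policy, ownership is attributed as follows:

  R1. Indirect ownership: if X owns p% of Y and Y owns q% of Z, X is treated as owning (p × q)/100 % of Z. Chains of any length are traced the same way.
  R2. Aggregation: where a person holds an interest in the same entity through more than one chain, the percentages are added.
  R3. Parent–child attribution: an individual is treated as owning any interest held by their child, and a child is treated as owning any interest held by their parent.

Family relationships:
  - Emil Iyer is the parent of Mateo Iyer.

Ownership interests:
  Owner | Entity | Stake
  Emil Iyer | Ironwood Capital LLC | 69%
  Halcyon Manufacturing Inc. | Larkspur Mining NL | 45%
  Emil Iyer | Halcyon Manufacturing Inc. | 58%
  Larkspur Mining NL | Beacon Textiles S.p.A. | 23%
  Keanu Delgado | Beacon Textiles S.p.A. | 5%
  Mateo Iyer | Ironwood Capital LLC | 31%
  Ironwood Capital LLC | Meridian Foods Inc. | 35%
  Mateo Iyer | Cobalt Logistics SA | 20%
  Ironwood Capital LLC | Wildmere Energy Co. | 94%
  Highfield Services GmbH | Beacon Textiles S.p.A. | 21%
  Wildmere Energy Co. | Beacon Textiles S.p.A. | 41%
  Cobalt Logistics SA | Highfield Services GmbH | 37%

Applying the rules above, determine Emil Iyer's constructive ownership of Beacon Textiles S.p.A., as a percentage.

46.097%

By parent–child attribution (R3), Emil Iyer is treated as also owning Mateo Iyer's interest in Ironwood Capital LLC, giving 69% + 31% = 100%.
By parent–child attribution (R3), Emil Iyer is treated as owning Mateo Iyer's 20% interest in Cobalt Logistics SA.
Chain via Ironwood Capital LLC → Wildmere Energy Co. (R1): 100% × 94% × 41% = 38.54% of Beacon Textiles S.p.A.
Chain via Halcyon Manufacturing Inc. → Larkspur Mining NL (R1): 58% × 45% × 23% = 6.003% of Beacon Textiles S.p.A.
Chain via Cobalt Logistics SA → Highfield Services GmbH (R1): 20% × 37% × 21% = 1.554% of Beacon Textiles S.p.A.
Aggregating (R2): 38.54% + 6.003% + 1.554% = 46.097%.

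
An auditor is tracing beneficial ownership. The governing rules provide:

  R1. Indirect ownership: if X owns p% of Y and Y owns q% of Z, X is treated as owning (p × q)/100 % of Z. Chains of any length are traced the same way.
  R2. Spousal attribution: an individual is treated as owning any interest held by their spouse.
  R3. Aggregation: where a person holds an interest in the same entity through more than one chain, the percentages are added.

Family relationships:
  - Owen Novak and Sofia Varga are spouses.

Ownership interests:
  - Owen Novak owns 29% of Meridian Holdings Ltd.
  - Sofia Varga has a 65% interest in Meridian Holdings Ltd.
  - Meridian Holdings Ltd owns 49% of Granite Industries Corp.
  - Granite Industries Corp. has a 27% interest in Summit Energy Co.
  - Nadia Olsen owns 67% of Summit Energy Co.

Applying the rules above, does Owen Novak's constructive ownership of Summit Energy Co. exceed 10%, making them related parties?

Yes

By spousal attribution (R2), Owen Novak is treated as also owning Sofia Varga's interest in Meridian Holdings Ltd, giving 29% + 65% = 94%.
Chain via Meridian Holdings Ltd → Granite Industries Corp. (R1): 94% × 49% × 27% = 12.4362% of Summit Energy Co.
12.4362% exceeds the 10% threshold, so Owen is a related party to Summit Energy Co.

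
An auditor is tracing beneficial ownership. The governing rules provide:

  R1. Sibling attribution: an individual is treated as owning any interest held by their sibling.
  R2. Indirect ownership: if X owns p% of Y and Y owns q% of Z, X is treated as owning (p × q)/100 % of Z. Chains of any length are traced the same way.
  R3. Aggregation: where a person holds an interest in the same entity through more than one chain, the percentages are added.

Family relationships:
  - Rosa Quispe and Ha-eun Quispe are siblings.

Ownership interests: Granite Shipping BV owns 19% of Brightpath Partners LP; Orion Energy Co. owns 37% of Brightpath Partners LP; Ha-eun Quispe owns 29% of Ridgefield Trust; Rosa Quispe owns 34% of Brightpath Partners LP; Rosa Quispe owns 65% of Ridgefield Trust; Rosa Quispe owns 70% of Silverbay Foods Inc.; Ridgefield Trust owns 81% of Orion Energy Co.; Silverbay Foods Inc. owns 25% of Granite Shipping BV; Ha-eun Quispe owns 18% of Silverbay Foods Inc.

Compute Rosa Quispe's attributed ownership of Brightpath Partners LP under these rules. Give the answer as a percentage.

By sibling attribution (R1), Rosa Quispe is treated as also owning Ha-eun Quispe's interest in Ridgefield Trust, giving 65% + 29% = 94%.
By sibling attribution (R1), Rosa Quispe is treated as also owning Ha-eun Quispe's interest in Silverbay Foods Inc, giving 70% + 18% = 88%.
Chain via Ridgefield Trust → Orion Energy Co. (R2): 94% × 81% × 37% = 28.1718% of Brightpath Partners LP.
Chain via Silverbay Foods Inc. → Granite Shipping BV (R2): 88% × 25% × 19% = 4.18% of Brightpath Partners LP.
Direct interest in Brightpath Partners LP: 34%.
Aggregating (R3): 28.1718% + 4.18% + 34% = 66.3518%.

66.3518%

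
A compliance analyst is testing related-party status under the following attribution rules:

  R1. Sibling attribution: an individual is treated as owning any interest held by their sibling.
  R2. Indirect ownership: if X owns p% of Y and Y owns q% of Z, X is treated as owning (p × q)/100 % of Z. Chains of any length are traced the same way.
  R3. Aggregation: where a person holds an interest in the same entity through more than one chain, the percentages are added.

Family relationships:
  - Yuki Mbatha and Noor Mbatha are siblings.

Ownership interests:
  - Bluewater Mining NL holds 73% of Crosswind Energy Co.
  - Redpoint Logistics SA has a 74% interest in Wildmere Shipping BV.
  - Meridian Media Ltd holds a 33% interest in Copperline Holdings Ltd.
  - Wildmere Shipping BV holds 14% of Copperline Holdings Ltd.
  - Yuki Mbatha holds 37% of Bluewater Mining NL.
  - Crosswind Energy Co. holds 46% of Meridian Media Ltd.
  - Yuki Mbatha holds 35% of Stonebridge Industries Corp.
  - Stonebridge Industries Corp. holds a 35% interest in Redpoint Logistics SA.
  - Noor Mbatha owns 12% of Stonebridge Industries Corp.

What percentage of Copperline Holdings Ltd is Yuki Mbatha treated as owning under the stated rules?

5.804338%

By sibling attribution (R1), Yuki Mbatha is treated as also owning Noor Mbatha's interest in Stonebridge Industries Corp, giving 35% + 12% = 47%.
Chain via Stonebridge Industries Corp. → Redpoint Logistics SA → Wildmere Shipping BV (R2): 47% × 35% × 74% × 14% = 1.70422% of Copperline Holdings Ltd.
Chain via Bluewater Mining NL → Crosswind Energy Co. → Meridian Media Ltd (R2): 37% × 73% × 46% × 33% = 4.100118% of Copperline Holdings Ltd.
Aggregating (R3): 1.70422% + 4.100118% = 5.804338%.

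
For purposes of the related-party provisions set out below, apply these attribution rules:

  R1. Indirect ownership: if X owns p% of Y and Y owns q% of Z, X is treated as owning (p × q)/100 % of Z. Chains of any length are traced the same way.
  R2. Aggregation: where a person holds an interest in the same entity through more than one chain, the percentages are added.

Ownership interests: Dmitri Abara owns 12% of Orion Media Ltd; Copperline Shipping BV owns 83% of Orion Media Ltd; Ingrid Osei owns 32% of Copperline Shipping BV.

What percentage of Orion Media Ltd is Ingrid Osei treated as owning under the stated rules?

26.56%

Chain via Copperline Shipping BV (R1): 32% × 83% = 26.56% of Orion Media Ltd.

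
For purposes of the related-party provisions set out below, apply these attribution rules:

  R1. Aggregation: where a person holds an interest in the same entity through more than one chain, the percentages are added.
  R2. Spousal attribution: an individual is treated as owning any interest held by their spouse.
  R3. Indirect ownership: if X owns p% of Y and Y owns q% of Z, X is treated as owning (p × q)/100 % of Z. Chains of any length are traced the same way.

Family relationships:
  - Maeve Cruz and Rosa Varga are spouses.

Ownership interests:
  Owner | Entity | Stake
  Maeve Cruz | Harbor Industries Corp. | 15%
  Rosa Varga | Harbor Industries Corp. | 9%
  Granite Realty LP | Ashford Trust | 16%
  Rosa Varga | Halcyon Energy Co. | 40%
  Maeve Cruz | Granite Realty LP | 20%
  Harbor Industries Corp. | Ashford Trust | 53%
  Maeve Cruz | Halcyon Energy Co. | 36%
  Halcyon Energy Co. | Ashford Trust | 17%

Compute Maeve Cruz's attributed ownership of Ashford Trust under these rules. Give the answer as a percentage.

28.84%

By spousal attribution (R2), Maeve Cruz is treated as also owning Rosa Varga's interest in Harbor Industries Corp, giving 15% + 9% = 24%.
By spousal attribution (R2), Maeve Cruz is treated as also owning Rosa Varga's interest in Halcyon Energy Co, giving 36% + 40% = 76%.
Chain via Granite Realty LP (R3): 20% × 16% = 3.2% of Ashford Trust.
Chain via Harbor Industries Corp. (R3): 24% × 53% = 12.72% of Ashford Trust.
Chain via Halcyon Energy Co. (R3): 76% × 17% = 12.92% of Ashford Trust.
Aggregating (R1): 3.2% + 12.72% + 12.92% = 28.84%.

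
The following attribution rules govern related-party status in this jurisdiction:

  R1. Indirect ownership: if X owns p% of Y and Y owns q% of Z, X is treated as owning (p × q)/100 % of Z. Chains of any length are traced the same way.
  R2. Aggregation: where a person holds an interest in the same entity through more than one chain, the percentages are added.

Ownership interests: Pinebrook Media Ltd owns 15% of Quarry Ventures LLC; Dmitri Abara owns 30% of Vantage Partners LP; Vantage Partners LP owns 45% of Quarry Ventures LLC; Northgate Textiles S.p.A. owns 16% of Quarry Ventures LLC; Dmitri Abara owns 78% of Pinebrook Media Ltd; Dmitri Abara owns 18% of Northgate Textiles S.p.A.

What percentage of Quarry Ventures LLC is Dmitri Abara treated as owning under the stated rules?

Chain via Northgate Textiles S.p.A. (R1): 18% × 16% = 2.88% of Quarry Ventures LLC.
Chain via Vantage Partners LP (R1): 30% × 45% = 13.5% of Quarry Ventures LLC.
Chain via Pinebrook Media Ltd (R1): 78% × 15% = 11.7% of Quarry Ventures LLC.
Aggregating (R2): 2.88% + 13.5% + 11.7% = 28.08%.

28.08%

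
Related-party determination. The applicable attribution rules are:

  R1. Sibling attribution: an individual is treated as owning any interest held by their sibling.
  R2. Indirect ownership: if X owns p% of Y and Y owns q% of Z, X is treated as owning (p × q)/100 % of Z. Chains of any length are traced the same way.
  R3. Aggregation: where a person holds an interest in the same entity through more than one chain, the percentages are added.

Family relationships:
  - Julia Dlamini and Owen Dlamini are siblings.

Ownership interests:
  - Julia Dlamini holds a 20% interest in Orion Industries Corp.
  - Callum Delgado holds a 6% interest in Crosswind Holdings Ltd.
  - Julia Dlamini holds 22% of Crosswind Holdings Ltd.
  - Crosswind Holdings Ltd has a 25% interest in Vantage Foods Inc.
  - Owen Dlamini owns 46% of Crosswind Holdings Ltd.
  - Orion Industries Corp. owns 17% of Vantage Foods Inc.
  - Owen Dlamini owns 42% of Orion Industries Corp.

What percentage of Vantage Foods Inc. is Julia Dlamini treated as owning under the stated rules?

27.54%

By sibling attribution (R1), Julia Dlamini is treated as also owning Owen Dlamini's interest in Orion Industries Corp, giving 20% + 42% = 62%.
By sibling attribution (R1), Julia Dlamini is treated as also owning Owen Dlamini's interest in Crosswind Holdings Ltd, giving 22% + 46% = 68%.
Chain via Orion Industries Corp. (R2): 62% × 17% = 10.54% of Vantage Foods Inc.
Chain via Crosswind Holdings Ltd (R2): 68% × 25% = 17% of Vantage Foods Inc.
Aggregating (R3): 10.54% + 17% = 27.54%.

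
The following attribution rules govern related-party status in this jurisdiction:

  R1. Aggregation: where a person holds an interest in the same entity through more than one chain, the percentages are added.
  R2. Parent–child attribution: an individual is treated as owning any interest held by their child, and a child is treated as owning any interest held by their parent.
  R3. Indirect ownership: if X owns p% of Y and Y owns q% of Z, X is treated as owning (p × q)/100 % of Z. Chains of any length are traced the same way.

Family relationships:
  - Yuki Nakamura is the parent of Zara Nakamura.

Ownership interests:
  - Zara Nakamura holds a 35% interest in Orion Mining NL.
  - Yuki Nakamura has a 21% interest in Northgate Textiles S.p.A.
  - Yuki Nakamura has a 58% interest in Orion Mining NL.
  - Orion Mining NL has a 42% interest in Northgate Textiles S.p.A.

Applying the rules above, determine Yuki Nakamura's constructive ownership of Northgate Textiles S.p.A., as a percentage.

60.06%

By parent–child attribution (R2), Yuki Nakamura is treated as also owning Zara Nakamura's interest in Orion Mining NL, giving 58% + 35% = 93%.
Chain via Orion Mining NL (R3): 93% × 42% = 39.06% of Northgate Textiles S.p.A.
Direct interest in Northgate Textiles S.p.A: 21%.
Aggregating (R1): 39.06% + 21% = 60.06%.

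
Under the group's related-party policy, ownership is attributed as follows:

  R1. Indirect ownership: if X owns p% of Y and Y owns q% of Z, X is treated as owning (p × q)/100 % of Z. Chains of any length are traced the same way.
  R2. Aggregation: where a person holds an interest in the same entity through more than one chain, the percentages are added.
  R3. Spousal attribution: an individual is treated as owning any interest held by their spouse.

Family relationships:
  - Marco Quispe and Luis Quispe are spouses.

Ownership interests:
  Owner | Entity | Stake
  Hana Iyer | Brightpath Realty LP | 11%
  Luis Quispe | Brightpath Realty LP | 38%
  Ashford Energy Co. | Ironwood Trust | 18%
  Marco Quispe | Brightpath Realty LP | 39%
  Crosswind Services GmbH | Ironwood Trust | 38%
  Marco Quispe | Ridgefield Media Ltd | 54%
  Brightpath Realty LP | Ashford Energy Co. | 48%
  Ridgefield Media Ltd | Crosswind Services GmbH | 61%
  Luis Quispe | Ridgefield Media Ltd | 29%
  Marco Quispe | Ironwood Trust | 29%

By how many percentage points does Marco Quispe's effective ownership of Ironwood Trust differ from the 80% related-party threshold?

25.1078

By spousal attribution (R3), Marco Quispe is treated as also owning Luis Quispe's interest in Brightpath Realty LP, giving 39% + 38% = 77%.
By spousal attribution (R3), Marco Quispe is treated as also owning Luis Quispe's interest in Ridgefield Media Ltd, giving 54% + 29% = 83%.
Chain via Brightpath Realty LP → Ashford Energy Co. (R1): 77% × 48% × 18% = 6.6528% of Ironwood Trust.
Chain via Ridgefield Media Ltd → Crosswind Services GmbH (R1): 83% × 61% × 38% = 19.2394% of Ironwood Trust.
Direct interest in Ironwood Trust: 29%.
Aggregating (R2): 6.6528% + 19.2394% + 29% = 54.8922%.
54.8922% falls short of the 80% threshold by 25.1078 percentage points.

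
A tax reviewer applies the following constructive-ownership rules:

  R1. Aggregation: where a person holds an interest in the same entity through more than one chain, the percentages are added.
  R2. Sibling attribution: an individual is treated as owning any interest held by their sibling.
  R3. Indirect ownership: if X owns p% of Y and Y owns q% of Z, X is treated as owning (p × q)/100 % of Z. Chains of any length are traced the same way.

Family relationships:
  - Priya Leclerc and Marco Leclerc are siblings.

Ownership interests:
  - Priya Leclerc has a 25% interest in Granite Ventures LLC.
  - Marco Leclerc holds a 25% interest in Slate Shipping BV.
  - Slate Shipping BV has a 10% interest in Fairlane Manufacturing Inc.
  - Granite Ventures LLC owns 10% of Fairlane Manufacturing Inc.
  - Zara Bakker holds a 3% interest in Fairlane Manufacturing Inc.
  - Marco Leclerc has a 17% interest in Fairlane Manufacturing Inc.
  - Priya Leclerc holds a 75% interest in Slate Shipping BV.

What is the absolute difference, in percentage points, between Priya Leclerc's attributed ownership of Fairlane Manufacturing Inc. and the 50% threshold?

20.5

By sibling attribution (R2), Priya Leclerc is treated as also owning Marco Leclerc's interest in Slate Shipping BV, giving 75% + 25% = 100%.
By sibling attribution (R2), Priya Leclerc is treated as owning Marco Leclerc's 17% interest in Fairlane Manufacturing Inc.
Chain via Granite Ventures LLC (R3): 25% × 10% = 2.5% of Fairlane Manufacturing Inc.
Chain via Slate Shipping BV (R3): 100% × 10% = 10% of Fairlane Manufacturing Inc.
Direct interest in Fairlane Manufacturing Inc: 17%.
Aggregating (R1): 2.5% + 10% + 17% = 29.5%.
29.5% falls short of the 50% threshold by 20.5 percentage points.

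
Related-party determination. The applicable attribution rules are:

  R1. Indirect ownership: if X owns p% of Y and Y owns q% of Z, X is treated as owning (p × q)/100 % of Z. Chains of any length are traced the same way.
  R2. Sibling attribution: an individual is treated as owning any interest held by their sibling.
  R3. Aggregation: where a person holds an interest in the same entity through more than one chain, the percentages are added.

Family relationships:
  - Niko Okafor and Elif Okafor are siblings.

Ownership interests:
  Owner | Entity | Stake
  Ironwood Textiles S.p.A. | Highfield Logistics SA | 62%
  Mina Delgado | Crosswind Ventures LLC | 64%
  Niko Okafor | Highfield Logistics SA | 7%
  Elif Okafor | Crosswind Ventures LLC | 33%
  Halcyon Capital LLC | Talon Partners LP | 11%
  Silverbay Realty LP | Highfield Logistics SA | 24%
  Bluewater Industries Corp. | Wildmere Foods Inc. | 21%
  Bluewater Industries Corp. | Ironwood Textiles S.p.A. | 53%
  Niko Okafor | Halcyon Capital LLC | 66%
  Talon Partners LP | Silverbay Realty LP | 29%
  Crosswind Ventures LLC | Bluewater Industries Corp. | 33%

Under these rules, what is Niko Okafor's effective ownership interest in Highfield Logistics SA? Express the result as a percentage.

By sibling attribution (R2), Niko Okafor is treated as owning Elif Okafor's 33% interest in Crosswind Ventures LLC.
Chain via Halcyon Capital LLC → Talon Partners LP → Silverbay Realty LP (R1): 66% × 11% × 29% × 24% = 0.505296% of Highfield Logistics SA.
Direct interest in Highfield Logistics SA: 7%.
Chain via Crosswind Ventures LLC → Bluewater Industries Corp. → Ironwood Textiles S.p.A. (R1): 33% × 33% × 53% × 62% = 3.578454% of Highfield Logistics SA.
Aggregating (R3): 0.505296% + 7% + 3.578454% = 11.08375%.

11.08375%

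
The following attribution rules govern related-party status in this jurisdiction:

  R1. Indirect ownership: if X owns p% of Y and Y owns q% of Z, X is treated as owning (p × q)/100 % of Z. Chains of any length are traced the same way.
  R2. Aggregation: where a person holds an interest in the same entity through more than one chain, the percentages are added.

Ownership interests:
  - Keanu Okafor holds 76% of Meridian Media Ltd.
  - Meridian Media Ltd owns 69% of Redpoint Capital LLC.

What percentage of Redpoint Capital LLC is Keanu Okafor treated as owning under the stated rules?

Chain via Meridian Media Ltd (R1): 76% × 69% = 52.44% of Redpoint Capital LLC.

52.44%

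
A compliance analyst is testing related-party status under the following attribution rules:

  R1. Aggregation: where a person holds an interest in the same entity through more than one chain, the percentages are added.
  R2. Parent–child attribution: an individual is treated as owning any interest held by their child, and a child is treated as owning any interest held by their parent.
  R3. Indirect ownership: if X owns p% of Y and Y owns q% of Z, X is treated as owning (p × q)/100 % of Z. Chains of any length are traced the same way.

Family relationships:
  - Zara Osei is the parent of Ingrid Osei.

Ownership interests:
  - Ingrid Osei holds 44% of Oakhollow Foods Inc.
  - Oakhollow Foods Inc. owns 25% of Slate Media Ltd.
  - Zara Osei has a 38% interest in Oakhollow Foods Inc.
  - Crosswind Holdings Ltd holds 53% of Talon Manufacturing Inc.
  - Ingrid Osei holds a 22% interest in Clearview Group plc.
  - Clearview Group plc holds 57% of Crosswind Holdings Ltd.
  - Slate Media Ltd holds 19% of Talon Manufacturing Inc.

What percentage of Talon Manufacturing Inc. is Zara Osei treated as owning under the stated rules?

By parent–child attribution (R2), Zara Osei is treated as also owning Ingrid Osei's interest in Oakhollow Foods Inc, giving 38% + 44% = 82%.
By parent–child attribution (R2), Zara Osei is treated as owning Ingrid Osei's 22% interest in Clearview Group plc.
Chain via Oakhollow Foods Inc. → Slate Media Ltd (R3): 82% × 25% × 19% = 3.895% of Talon Manufacturing Inc.
Chain via Clearview Group plc → Crosswind Holdings Ltd (R3): 22% × 57% × 53% = 6.6462% of Talon Manufacturing Inc.
Aggregating (R1): 3.895% + 6.6462% = 10.5412%.

10.5412%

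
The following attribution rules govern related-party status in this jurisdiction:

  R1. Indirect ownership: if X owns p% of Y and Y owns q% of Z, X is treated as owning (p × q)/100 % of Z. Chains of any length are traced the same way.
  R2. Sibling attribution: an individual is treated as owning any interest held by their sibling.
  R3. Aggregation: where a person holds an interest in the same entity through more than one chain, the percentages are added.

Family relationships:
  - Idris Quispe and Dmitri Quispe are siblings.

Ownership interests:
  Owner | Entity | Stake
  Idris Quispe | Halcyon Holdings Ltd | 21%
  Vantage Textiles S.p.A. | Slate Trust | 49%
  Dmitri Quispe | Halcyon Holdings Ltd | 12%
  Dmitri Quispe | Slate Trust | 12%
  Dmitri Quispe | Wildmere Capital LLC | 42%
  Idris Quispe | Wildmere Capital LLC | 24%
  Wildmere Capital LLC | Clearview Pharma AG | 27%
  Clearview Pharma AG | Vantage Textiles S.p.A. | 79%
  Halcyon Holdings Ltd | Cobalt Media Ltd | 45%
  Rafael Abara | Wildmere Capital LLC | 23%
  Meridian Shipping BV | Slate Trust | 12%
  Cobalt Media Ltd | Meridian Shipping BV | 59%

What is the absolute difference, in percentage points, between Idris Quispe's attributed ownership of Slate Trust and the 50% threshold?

By sibling attribution (R2), Idris Quispe is treated as also owning Dmitri Quispe's interest in Wildmere Capital LLC, giving 24% + 42% = 66%.
By sibling attribution (R2), Idris Quispe is treated as also owning Dmitri Quispe's interest in Halcyon Holdings Ltd, giving 21% + 12% = 33%.
By sibling attribution (R2), Idris Quispe is treated as owning Dmitri Quispe's 12% interest in Slate Trust.
Chain via Wildmere Capital LLC → Clearview Pharma AG → Vantage Textiles S.p.A. (R1): 66% × 27% × 79% × 49% = 6.898122% of Slate Trust.
Chain via Halcyon Holdings Ltd → Cobalt Media Ltd → Meridian Shipping BV (R1): 33% × 45% × 59% × 12% = 1.05138% of Slate Trust.
Direct interest in Slate Trust: 12%.
Aggregating (R3): 6.898122% + 1.05138% + 12% = 19.949502%.
19.949502% falls short of the 50% threshold by 30.050498 percentage points.

30.050498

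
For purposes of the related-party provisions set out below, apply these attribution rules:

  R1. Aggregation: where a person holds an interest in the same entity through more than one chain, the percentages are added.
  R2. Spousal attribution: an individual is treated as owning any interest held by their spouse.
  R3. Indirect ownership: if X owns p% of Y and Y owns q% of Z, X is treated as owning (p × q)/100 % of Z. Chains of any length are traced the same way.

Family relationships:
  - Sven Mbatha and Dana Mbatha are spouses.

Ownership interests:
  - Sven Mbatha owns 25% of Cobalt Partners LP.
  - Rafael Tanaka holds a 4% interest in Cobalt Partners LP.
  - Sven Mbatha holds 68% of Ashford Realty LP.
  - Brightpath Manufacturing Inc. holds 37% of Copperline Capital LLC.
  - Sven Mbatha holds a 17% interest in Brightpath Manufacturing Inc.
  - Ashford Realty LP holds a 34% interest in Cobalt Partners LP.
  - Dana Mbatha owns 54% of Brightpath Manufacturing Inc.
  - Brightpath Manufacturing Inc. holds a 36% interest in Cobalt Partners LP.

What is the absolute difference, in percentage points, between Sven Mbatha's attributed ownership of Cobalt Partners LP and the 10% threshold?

63.68

By spousal attribution (R2), Sven Mbatha is treated as also owning Dana Mbatha's interest in Brightpath Manufacturing Inc, giving 17% + 54% = 71%.
Chain via Brightpath Manufacturing Inc. (R3): 71% × 36% = 25.56% of Cobalt Partners LP.
Chain via Ashford Realty LP (R3): 68% × 34% = 23.12% of Cobalt Partners LP.
Direct interest in Cobalt Partners LP: 25%.
Aggregating (R1): 25.56% + 23.12% + 25% = 73.68%.
73.68% exceeds the 10% threshold by 63.68 percentage points.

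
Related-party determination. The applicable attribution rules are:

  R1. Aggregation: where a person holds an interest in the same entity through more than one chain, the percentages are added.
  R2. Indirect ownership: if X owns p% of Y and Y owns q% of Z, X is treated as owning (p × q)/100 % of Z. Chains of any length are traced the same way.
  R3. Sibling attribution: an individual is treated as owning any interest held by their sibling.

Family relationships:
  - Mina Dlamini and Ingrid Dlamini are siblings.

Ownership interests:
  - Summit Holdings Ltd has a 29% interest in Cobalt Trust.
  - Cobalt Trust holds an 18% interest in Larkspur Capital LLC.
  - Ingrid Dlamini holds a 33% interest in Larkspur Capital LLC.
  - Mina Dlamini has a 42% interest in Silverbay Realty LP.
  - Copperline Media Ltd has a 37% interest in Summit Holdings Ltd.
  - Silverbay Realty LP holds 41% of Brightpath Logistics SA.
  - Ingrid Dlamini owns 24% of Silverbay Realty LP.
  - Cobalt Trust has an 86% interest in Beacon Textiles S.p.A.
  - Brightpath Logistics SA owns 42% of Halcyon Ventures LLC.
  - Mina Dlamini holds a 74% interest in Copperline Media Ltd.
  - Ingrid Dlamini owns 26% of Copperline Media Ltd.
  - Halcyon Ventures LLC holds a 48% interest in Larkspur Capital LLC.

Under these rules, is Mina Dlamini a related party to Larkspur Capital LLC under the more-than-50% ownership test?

By sibling attribution (R3), Mina Dlamini is treated as also owning Ingrid Dlamini's interest in Copperline Media Ltd, giving 74% + 26% = 100%.
By sibling attribution (R3), Mina Dlamini is treated as also owning Ingrid Dlamini's interest in Silverbay Realty LP, giving 42% + 24% = 66%.
By sibling attribution (R3), Mina Dlamini is treated as owning Ingrid Dlamini's 33% interest in Larkspur Capital LLC.
Chain via Copperline Media Ltd → Summit Holdings Ltd → Cobalt Trust (R2): 100% × 37% × 29% × 18% = 1.9314% of Larkspur Capital LLC.
Chain via Silverbay Realty LP → Brightpath Logistics SA → Halcyon Ventures LLC (R2): 66% × 41% × 42% × 48% = 5.455296% of Larkspur Capital LLC.
Direct interest in Larkspur Capital LLC: 33%.
Aggregating (R1): 1.9314% + 5.455296% + 33% = 40.386696%.
40.386696% does not exceed the 50% threshold, so Mina is not a related party to Larkspur Capital LLC.

No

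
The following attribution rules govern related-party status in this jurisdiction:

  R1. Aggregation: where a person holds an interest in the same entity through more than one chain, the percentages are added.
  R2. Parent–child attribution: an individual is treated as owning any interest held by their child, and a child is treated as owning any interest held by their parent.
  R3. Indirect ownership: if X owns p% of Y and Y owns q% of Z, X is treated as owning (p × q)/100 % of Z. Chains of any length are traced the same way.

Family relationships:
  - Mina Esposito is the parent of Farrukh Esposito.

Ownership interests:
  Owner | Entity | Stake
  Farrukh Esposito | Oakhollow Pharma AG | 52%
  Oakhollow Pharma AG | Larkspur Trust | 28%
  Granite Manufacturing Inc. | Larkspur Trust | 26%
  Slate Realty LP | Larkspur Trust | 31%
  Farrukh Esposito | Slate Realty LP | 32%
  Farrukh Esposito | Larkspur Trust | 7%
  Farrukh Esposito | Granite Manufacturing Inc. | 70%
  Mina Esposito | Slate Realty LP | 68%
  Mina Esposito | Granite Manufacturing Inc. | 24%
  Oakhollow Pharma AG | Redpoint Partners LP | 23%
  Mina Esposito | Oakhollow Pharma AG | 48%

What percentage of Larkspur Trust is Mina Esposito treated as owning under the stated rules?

By parent–child attribution (R2), Mina Esposito is treated as also owning Farrukh Esposito's interest in Oakhollow Pharma AG, giving 48% + 52% = 100%.
By parent–child attribution (R2), Mina Esposito is treated as also owning Farrukh Esposito's interest in Slate Realty LP, giving 68% + 32% = 100%.
By parent–child attribution (R2), Mina Esposito is treated as also owning Farrukh Esposito's interest in Granite Manufacturing Inc, giving 24% + 70% = 94%.
By parent–child attribution (R2), Mina Esposito is treated as owning Farrukh Esposito's 7% interest in Larkspur Trust.
Chain via Oakhollow Pharma AG (R3): 100% × 28% = 28% of Larkspur Trust.
Chain via Slate Realty LP (R3): 100% × 31% = 31% of Larkspur Trust.
Chain via Granite Manufacturing Inc. (R3): 94% × 26% = 24.44% of Larkspur Trust.
Direct interest in Larkspur Trust: 7%.
Aggregating (R1): 28% + 31% + 24.44% + 7% = 90.44%.

90.44%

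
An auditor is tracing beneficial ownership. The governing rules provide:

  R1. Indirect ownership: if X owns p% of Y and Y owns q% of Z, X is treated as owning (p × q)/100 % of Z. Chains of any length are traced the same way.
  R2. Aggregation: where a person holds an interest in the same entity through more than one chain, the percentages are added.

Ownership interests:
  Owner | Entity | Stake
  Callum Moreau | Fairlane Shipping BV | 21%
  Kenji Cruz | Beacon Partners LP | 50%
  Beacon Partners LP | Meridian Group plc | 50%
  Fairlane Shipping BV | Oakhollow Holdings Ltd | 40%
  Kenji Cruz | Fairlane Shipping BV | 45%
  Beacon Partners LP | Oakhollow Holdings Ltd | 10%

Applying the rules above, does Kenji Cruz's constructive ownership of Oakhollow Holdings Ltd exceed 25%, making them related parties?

Chain via Beacon Partners LP (R1): 50% × 10% = 5% of Oakhollow Holdings Ltd.
Chain via Fairlane Shipping BV (R1): 45% × 40% = 18% of Oakhollow Holdings Ltd.
Aggregating (R2): 5% + 18% = 23%.
23% does not exceed the 25% threshold, so Kenji is not a related party to Oakhollow Holdings Ltd.

No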